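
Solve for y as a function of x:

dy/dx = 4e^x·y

Separating variables and integrating:
ln|y| = 4e^x + C

General solution: y = Ce^(4e^x)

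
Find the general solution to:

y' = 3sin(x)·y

Separating variables and integrating:
ln|y| = -3cos(x) + C

General solution: y = Ce^(-3cos(x))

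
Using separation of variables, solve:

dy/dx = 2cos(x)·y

Separating variables and integrating:
ln|y| = 2sin(x) + C

General solution: y = Ce^(2sin(x))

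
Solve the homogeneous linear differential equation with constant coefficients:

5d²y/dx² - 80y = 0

Characteristic equation: 5r² - 80 = 0
Divide by 5: r² - 16 = 0
Roots: r = 4, -4 (distinct real)
General solution: y = C₁e^(4x) + C₂e^(-4x)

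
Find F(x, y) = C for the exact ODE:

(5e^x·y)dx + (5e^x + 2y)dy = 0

Verify exactness: ∂M/∂y = ∂N/∂x ✓
Find F(x,y) such that ∂F/∂x = M, ∂F/∂y = N
Solution: 5e^x·y + y² = C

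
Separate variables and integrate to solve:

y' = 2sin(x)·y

Separating variables and integrating:
ln|y| = -2cos(x) + C

General solution: y = Ce^(-2cos(x))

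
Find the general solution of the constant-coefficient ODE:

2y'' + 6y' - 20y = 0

Characteristic equation: 2r² + 6r - 20 = 0
Divide by 2: r² + 3r - 10 = 0
Roots: r = 2, -5 (distinct real)
General solution: y = C₁e^(2x) + C₂e^(-5x)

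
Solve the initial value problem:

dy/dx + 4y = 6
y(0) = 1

General solution: y = 3/2 + Ce^(-4x)
Applying y(0) = 1: C = 1 - 3/2 = -1/2
Particular solution: y = 3/2 - (1/2)e^(-4x)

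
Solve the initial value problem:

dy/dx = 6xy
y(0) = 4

General solution: y = Ce^(3x²)
Applying IC y(0) = 4:
Particular solution: y = 4e^(3x²)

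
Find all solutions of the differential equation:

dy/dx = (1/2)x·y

Separating variables and integrating:
ln|y| = x^2/4 + C

General solution: y = Ce^(x^2/4)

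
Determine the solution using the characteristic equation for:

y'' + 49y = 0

Characteristic equation: r² + 49 = 0
Roots: r = ±7i (complex conjugates)
General solution: y = C₁cos(7x) + C₂sin(7x)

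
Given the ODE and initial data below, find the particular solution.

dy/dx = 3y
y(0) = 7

General solution: y = Ce^(3x)
Applying IC y(0) = 7:
Particular solution: y = 7e^(3x)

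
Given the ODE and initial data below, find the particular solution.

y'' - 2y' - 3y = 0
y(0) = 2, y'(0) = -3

General solution: y = C₁e^(3x) + C₂e^(-x)
Applying ICs: C₁ = -1/4, C₂ = 9/4
Particular solution: y = -(1/4)e^(3x) + (9/4)e^(-x)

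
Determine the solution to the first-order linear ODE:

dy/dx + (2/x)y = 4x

Using integrating factor method:

General solution: y = x^2 + Cx^(-2)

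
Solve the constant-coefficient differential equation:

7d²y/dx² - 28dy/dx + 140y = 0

Characteristic equation: 7r² - 28r + 140 = 0
Divide by 7: r² - 4r + 20 = 0
Roots: r = 2 ± 4i (complex conjugates)
General solution: y = e^(2x)(C₁cos(4x) + C₂sin(4x))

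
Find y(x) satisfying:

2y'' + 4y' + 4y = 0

Characteristic equation: 2r² + 4r + 4 = 0
Divide by 2: r² + 2r + 2 = 0
Roots: r = -1 ± i (complex conjugates)
General solution: y = e^(-x)(C₁cos(x) + C₂sin(x))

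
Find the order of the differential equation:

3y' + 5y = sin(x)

The order is 1 (highest derivative is of order 1).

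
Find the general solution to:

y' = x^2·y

Separating variables and integrating:
ln|y| = x^3/3 + C

General solution: y = Ce^(x^3/3)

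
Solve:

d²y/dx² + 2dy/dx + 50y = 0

Characteristic equation: r² + 2r + 50 = 0
Roots: r = -1 ± 7i (complex conjugates)
General solution: y = e^(-x)(C₁cos(7x) + C₂sin(7x))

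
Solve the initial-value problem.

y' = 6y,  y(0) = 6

General solution: y = Ce^(6x)
Applying IC y(0) = 6:
Particular solution: y = 6e^(6x)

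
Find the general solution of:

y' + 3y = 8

Using integrating factor method:

General solution: y = 8/3 + Ce^(-3x)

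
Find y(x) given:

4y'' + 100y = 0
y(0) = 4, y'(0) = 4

General solution: y = C₁cos(5x) + C₂sin(5x)
Complex roots r = ±5i
Applying ICs: C₁ = 4, C₂ = 4/5
Particular solution: y = 4cos(5x) + (4/5)sin(5x)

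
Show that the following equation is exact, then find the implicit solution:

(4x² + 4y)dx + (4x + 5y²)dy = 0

Verify exactness: ∂M/∂y = ∂N/∂x ✓
Find F(x,y) such that ∂F/∂x = M, ∂F/∂y = N
Solution: 4x³/3 + 4xy + 5y³/3 = C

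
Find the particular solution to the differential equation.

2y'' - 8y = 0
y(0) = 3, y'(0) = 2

General solution: y = C₁e^(2x) + C₂e^(-2x)
Applying ICs: C₁ = 2, C₂ = 1
Particular solution: y = 2e^(2x) + e^(-2x)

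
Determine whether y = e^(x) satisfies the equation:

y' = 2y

Verification:
y = e^(x)
y' = e^(x)
But 2y = 2e^(x)
y' ≠ 2y — the derivative does not match

No, it is not a solution.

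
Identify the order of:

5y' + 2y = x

The order is 1 (highest derivative is of order 1).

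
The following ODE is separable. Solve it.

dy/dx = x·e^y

Separating variables and integrating:
-e^(-y) = x²/2 + C

General solution: y = -ln(C - x²/2)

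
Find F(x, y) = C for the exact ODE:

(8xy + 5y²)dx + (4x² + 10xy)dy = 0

Verify exactness: ∂M/∂y = ∂N/∂x ✓
Find F(x,y) such that ∂F/∂x = M, ∂F/∂y = N
Solution: 4x²y + 5xy² = C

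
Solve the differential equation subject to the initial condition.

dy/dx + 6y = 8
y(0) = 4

General solution: y = 4/3 + Ce^(-6x)
Applying y(0) = 4: C = 4 - 4/3 = 8/3
Particular solution: y = 4/3 + (8/3)e^(-6x)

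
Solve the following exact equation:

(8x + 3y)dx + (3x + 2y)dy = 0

Verify exactness: ∂M/∂y = ∂N/∂x ✓
Find F(x,y) such that ∂F/∂x = M, ∂F/∂y = N
Solution: 4x² + 3xy + y² = C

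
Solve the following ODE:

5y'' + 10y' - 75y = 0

Characteristic equation: 5r² + 10r - 75 = 0
Divide by 5: r² + 2r - 15 = 0
Roots: r = 3, -5 (distinct real)
General solution: y = C₁e^(3x) + C₂e^(-5x)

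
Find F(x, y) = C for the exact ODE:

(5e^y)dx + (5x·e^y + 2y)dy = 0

Verify exactness: ∂M/∂y = ∂N/∂x ✓
Find F(x,y) such that ∂F/∂x = M, ∂F/∂y = N
Solution: 5x·e^y + y² = C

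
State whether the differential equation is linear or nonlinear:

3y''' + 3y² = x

Nonlinear (y² term)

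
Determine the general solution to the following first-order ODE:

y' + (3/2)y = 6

Using integrating factor method:

General solution: y = 4 + Ce^(-3x/2)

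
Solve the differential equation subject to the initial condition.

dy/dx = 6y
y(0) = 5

General solution: y = Ce^(6x)
Applying IC y(0) = 5:
Particular solution: y = 5e^(6x)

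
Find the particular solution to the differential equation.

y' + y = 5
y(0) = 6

General solution: y = 5 + Ce^(-x)
Applying y(0) = 6: C = 6 - 5 = 1
Particular solution: y = 5 + e^(-x)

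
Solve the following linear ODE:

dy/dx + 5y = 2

Using integrating factor method:

General solution: y = 2/5 + Ce^(-5x)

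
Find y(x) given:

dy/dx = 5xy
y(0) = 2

General solution: y = Ce^(5x²/2)
Applying IC y(0) = 2:
Particular solution: y = 2e^(5x²/2)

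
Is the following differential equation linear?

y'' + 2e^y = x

No. Nonlinear (e^y is nonlinear in y)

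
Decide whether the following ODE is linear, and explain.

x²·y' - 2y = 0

Linear (y and its derivatives appear to the first power only, no products of y terms)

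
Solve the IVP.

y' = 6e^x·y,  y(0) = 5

General solution: y = Ce^(6e^x)
Applying IC y(0) = 5:
Particular solution: y = 5e^(6(e^x - 1))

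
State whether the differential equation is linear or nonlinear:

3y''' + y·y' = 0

Nonlinear (product y·y')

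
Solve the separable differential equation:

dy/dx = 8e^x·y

Separating variables and integrating:
ln|y| = 8e^x + C

General solution: y = Ce^(8e^x)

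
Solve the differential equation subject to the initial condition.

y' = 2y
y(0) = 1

General solution: y = Ce^(2x)
Applying IC y(0) = 1:
Particular solution: y = e^(2x)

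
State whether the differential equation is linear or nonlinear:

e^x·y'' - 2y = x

Linear (y and its derivatives appear to the first power only, no products of y terms)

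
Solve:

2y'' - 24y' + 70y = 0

Characteristic equation: 2r² - 24r + 70 = 0
Divide by 2: r² - 12r + 35 = 0
Roots: r = 7, 5 (distinct real)
General solution: y = C₁e^(7x) + C₂e^(5x)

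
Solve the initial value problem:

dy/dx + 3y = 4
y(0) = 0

General solution: y = 4/3 + Ce^(-3x)
Applying y(0) = 0: C = 0 - 4/3 = -4/3
Particular solution: y = 4/3 - (4/3)e^(-3x)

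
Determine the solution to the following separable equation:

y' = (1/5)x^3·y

Separating variables and integrating:
ln|y| = x^4/20 + C

General solution: y = Ce^(x^4/20)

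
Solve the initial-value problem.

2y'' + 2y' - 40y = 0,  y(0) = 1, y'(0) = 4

General solution: y = C₁e^(4x) + C₂e^(-5x)
Applying ICs: C₁ = 1, C₂ = 0
Particular solution: y = e^(4x)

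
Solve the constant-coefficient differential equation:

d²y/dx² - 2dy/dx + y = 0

Characteristic equation: r² - 2r + 1 = 0
Factored: (r - 1)² = 0
Repeated root: r = 1
General solution: y = (C₁ + C₂x)e^x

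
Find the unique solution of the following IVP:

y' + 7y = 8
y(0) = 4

General solution: y = 8/7 + Ce^(-7x)
Applying y(0) = 4: C = 4 - 8/7 = 20/7
Particular solution: y = 8/7 + (20/7)e^(-7x)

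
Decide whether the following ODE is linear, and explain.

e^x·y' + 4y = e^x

Linear (y and its derivatives appear to the first power only, no products of y terms)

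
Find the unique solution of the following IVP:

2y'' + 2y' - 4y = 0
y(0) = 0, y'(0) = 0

General solution: y = C₁e^x + C₂e^(-2x)
Applying ICs: C₁ = 0, C₂ = 0
Particular solution: y = 0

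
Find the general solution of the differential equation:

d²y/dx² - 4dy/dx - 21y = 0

Characteristic equation: r² - 4r - 21 = 0
Roots: r = 7, -3 (distinct real)
General solution: y = C₁e^(7x) + C₂e^(-3x)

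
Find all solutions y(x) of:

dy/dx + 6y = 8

Using integrating factor method:

General solution: y = 4/3 + Ce^(-6x)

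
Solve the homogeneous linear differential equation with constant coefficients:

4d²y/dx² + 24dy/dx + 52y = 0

Characteristic equation: 4r² + 24r + 52 = 0
Divide by 4: r² + 6r + 13 = 0
Roots: r = -3 ± 2i (complex conjugates)
General solution: y = e^(-3x)(C₁cos(2x) + C₂sin(2x))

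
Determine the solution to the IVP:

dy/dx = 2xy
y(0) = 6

General solution: y = Ce^(x²)
Applying IC y(0) = 6:
Particular solution: y = 6e^(x²)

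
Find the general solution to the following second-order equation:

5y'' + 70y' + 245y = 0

Characteristic equation: 5r² + 70r + 245 = 0
Divide by 5: r² + 14r + 49 = 0
Factored: (r + 7)² = 0
Repeated root: r = -7
General solution: y = (C₁ + C₂x)e^(-7x)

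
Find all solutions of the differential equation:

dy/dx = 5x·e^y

Separating variables and integrating:
-e^(-y) = 5x²/2 + C

General solution: y = -ln(C - 5x²/2)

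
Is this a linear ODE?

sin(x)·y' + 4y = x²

Yes. Linear (y and its derivatives appear to the first power only, no products of y terms)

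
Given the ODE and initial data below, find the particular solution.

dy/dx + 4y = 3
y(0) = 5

General solution: y = 3/4 + Ce^(-4x)
Applying y(0) = 5: C = 5 - 3/4 = 17/4
Particular solution: y = 3/4 + (17/4)e^(-4x)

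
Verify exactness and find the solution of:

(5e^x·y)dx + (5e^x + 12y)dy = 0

Verify exactness: ∂M/∂y = ∂N/∂x ✓
Find F(x,y) such that ∂F/∂x = M, ∂F/∂y = N
Solution: 5e^x·y + 6y² = C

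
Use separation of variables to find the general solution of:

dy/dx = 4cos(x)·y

Separating variables and integrating:
ln|y| = 4sin(x) + C

General solution: y = Ce^(4sin(x))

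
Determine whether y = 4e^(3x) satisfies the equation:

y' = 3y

Verification:
y = 4e^(3x)
y' = 12e^(3x)
3y = 12e^(3x)
y' = 3y ✓

Yes, it is a solution.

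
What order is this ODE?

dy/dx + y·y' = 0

The order is 1 (highest derivative is of order 1).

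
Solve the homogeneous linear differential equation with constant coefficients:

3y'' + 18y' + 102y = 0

Characteristic equation: 3r² + 18r + 102 = 0
Divide by 3: r² + 6r + 34 = 0
Roots: r = -3 ± 5i (complex conjugates)
General solution: y = e^(-3x)(C₁cos(5x) + C₂sin(5x))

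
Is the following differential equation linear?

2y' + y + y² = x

No. Nonlinear (y² term)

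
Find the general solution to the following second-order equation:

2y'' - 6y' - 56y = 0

Characteristic equation: 2r² - 6r - 56 = 0
Divide by 2: r² - 3r - 28 = 0
Roots: r = 7, -4 (distinct real)
General solution: y = C₁e^(7x) + C₂e^(-4x)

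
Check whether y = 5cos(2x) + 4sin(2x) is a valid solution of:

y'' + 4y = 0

Verification:
y'' = -20cos(2x) - 16sin(2x)
y'' + 4y = 0 ✓

Yes, it is a solution.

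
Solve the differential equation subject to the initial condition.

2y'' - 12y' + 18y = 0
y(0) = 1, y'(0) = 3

General solution: y = (C₁ + C₂x)e^(3x)
Repeated root r = 3
Applying ICs: C₁ = 1, C₂ = 0
Particular solution: y = e^(3x)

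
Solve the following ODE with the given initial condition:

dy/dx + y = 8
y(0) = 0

General solution: y = 8 + Ce^(-x)
Applying y(0) = 0: C = 0 - 8 = -8
Particular solution: y = 8 - 8e^(-x)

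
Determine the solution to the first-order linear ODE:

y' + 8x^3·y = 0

Using integrating factor method:

General solution: y = Ce^(-2x^4)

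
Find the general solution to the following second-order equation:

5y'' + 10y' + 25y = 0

Characteristic equation: 5r² + 10r + 25 = 0
Divide by 5: r² + 2r + 5 = 0
Roots: r = -1 ± 2i (complex conjugates)
General solution: y = e^(-x)(C₁cos(2x) + C₂sin(2x))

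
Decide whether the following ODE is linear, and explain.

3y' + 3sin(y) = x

Nonlinear (sin(y) is nonlinear in y)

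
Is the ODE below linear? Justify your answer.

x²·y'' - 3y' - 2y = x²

Yes. Linear (y and its derivatives appear to the first power only, no products of y terms)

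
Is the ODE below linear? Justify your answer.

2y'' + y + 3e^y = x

No. Nonlinear (e^y is nonlinear in y)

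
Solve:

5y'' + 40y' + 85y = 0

Characteristic equation: 5r² + 40r + 85 = 0
Divide by 5: r² + 8r + 17 = 0
Roots: r = -4 ± i (complex conjugates)
General solution: y = e^(-4x)(C₁cos(x) + C₂sin(x))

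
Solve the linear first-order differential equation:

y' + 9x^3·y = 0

Using integrating factor method:

General solution: y = Ce^(-9x^4/4)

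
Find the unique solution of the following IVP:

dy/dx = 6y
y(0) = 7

General solution: y = Ce^(6x)
Applying IC y(0) = 7:
Particular solution: y = 7e^(6x)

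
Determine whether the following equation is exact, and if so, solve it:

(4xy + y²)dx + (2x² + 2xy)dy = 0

Verify exactness: ∂M/∂y = ∂N/∂x ✓
Find F(x,y) such that ∂F/∂x = M, ∂F/∂y = N
Solution: 2x²y + xy² = C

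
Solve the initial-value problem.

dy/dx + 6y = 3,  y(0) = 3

General solution: y = 1/2 + Ce^(-6x)
Applying y(0) = 3: C = 3 - 1/2 = 5/2
Particular solution: y = 1/2 + (5/2)e^(-6x)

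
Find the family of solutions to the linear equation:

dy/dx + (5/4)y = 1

Using integrating factor method:

General solution: y = 4/5 + Ce^(-5x/4)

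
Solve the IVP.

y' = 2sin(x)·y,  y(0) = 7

General solution: y = Ce^(-2cos(x))
Applying IC y(0) = 7:
Particular solution: y = 7e^(2(1-cos(x)))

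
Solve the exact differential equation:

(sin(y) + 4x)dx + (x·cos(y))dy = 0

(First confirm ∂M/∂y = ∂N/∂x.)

Verify exactness: ∂M/∂y = ∂N/∂x ✓
Find F(x,y) such that ∂F/∂x = M, ∂F/∂y = N
Solution: x·sin(y) + 2x² = C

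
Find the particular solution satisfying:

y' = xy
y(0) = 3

General solution: y = Ce^(x²/2)
Applying IC y(0) = 3:
Particular solution: y = 3e^(x²/2)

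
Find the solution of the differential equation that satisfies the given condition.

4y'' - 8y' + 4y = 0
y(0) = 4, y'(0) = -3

General solution: y = (C₁ + C₂x)e^x
Repeated root r = 1
Applying ICs: C₁ = 4, C₂ = -7
Particular solution: y = (4 - 7x)e^x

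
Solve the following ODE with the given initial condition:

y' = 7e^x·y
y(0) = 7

General solution: y = Ce^(7e^x)
Applying IC y(0) = 7:
Particular solution: y = 7e^(7(e^x - 1))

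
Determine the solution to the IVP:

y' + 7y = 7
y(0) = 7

General solution: y = 1 + Ce^(-7x)
Applying y(0) = 7: C = 7 - 1 = 6
Particular solution: y = 1 + 6e^(-7x)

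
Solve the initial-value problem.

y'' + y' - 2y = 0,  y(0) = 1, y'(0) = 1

General solution: y = C₁e^x + C₂e^(-2x)
Applying ICs: C₁ = 1, C₂ = 0
Particular solution: y = e^x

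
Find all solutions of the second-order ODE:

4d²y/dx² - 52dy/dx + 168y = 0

Characteristic equation: 4r² - 52r + 168 = 0
Divide by 4: r² - 13r + 42 = 0
Roots: r = 7, 6 (distinct real)
General solution: y = C₁e^(7x) + C₂e^(6x)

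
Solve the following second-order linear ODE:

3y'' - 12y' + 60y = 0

Characteristic equation: 3r² - 12r + 60 = 0
Divide by 3: r² - 4r + 20 = 0
Roots: r = 2 ± 4i (complex conjugates)
General solution: y = e^(2x)(C₁cos(4x) + C₂sin(4x))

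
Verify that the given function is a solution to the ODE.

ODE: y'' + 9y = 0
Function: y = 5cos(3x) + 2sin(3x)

Verification:
y'' = -45cos(3x) - 18sin(3x)
y'' + 9y = 0 ✓

Yes, it is a solution.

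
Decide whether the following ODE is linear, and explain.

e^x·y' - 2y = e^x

Linear (y and its derivatives appear to the first power only, no products of y terms)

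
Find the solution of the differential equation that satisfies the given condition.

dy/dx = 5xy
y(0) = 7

General solution: y = Ce^(5x²/2)
Applying IC y(0) = 7:
Particular solution: y = 7e^(5x²/2)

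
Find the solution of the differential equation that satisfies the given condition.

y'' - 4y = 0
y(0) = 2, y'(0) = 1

General solution: y = C₁e^(2x) + C₂e^(-2x)
Applying ICs: C₁ = 5/4, C₂ = 3/4
Particular solution: y = (5/4)e^(2x) + (3/4)e^(-2x)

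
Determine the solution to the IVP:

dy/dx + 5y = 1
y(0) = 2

General solution: y = 1/5 + Ce^(-5x)
Applying y(0) = 2: C = 2 - 1/5 = 9/5
Particular solution: y = 1/5 + (9/5)e^(-5x)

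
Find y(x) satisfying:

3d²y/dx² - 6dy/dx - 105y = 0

Characteristic equation: 3r² - 6r - 105 = 0
Divide by 3: r² - 2r - 35 = 0
Roots: r = 7, -5 (distinct real)
General solution: y = C₁e^(7x) + C₂e^(-5x)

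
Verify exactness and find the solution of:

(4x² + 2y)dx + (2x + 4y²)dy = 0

Verify exactness: ∂M/∂y = ∂N/∂x ✓
Find F(x,y) such that ∂F/∂x = M, ∂F/∂y = N
Solution: 4x³/3 + 2xy + 4y³/3 = C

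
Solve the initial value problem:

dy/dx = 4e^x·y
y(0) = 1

General solution: y = Ce^(4e^x)
Applying IC y(0) = 1:
Particular solution: y = e^(4(e^x - 1))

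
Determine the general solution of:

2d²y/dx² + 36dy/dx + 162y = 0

Characteristic equation: 2r² + 36r + 162 = 0
Divide by 2: r² + 18r + 81 = 0
Factored: (r + 9)² = 0
Repeated root: r = -9
General solution: y = (C₁ + C₂x)e^(-9x)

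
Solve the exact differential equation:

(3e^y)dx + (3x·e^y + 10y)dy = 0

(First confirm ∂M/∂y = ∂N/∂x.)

Verify exactness: ∂M/∂y = ∂N/∂x ✓
Find F(x,y) such that ∂F/∂x = M, ∂F/∂y = N
Solution: 3x·e^y + 5y² = C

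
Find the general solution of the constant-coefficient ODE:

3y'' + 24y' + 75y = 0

Characteristic equation: 3r² + 24r + 75 = 0
Divide by 3: r² + 8r + 25 = 0
Roots: r = -4 ± 3i (complex conjugates)
General solution: y = e^(-4x)(C₁cos(3x) + C₂sin(3x))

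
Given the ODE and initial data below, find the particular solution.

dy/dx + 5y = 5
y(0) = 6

General solution: y = 1 + Ce^(-5x)
Applying y(0) = 6: C = 6 - 1 = 5
Particular solution: y = 1 + 5e^(-5x)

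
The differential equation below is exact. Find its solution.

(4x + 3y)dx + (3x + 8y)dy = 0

Verify exactness: ∂M/∂y = ∂N/∂x ✓
Find F(x,y) such that ∂F/∂x = M, ∂F/∂y = N
Solution: 2x² + 3xy + 4y² = C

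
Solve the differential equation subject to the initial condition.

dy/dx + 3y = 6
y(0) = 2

General solution: y = 2 + Ce^(-3x)
Applying y(0) = 2: C = 2 - 2 = 0
Particular solution: y = 2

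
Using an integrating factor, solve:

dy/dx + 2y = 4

Using integrating factor method:

General solution: y = 2 + Ce^(-2x)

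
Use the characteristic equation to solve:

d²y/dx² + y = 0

Characteristic equation: r² + 1 = 0
Roots: r = ±i (complex conjugates)
General solution: y = C₁cos(x) + C₂sin(x)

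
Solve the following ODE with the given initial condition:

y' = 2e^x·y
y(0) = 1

General solution: y = Ce^(2e^x)
Applying IC y(0) = 1:
Particular solution: y = e^(2(e^x - 1))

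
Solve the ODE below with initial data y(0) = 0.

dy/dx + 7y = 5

General solution: y = 5/7 + Ce^(-7x)
Applying y(0) = 0: C = 0 - 5/7 = -5/7
Particular solution: y = 5/7 - (5/7)e^(-7x)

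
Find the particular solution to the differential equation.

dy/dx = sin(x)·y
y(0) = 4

General solution: y = Ce^(-cos(x))
Applying IC y(0) = 4:
Particular solution: y = 4e^(1-cos(x))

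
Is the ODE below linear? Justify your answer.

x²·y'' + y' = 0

Yes. Linear (y and its derivatives appear to the first power only, no products of y terms)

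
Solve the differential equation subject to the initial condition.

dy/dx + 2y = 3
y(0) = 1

General solution: y = 3/2 + Ce^(-2x)
Applying y(0) = 1: C = 1 - 3/2 = -1/2
Particular solution: y = 3/2 - (1/2)e^(-2x)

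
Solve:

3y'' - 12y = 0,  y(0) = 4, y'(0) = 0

General solution: y = C₁e^(2x) + C₂e^(-2x)
Applying ICs: C₁ = 2, C₂ = 2
Particular solution: y = 2e^(2x) + 2e^(-2x)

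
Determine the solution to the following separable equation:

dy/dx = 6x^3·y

Separating variables and integrating:
ln|y| = 3x^4/2 + C

General solution: y = Ce^(3x^4/2)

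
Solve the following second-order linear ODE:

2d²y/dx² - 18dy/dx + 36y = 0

Characteristic equation: 2r² - 18r + 36 = 0
Divide by 2: r² - 9r + 18 = 0
Roots: r = 3, 6 (distinct real)
General solution: y = C₁e^(3x) + C₂e^(6x)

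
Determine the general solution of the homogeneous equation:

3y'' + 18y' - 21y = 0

Characteristic equation: 3r² + 18r - 21 = 0
Divide by 3: r² + 6r - 7 = 0
Roots: r = 1, -7 (distinct real)
General solution: y = C₁e^x + C₂e^(-7x)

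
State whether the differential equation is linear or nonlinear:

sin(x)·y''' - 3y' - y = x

Linear (y and its derivatives appear to the first power only, no products of y terms)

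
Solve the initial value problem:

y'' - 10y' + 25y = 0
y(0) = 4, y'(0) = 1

General solution: y = (C₁ + C₂x)e^(5x)
Repeated root r = 5
Applying ICs: C₁ = 4, C₂ = -19
Particular solution: y = (4 - 19x)e^(5x)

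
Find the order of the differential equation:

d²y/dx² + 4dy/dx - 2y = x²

The order is 2 (highest derivative is of order 2).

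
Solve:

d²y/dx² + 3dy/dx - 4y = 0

Characteristic equation: r² + 3r - 4 = 0
Roots: r = 1, -4 (distinct real)
General solution: y = C₁e^x + C₂e^(-4x)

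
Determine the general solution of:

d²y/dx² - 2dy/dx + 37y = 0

Characteristic equation: r² - 2r + 37 = 0
Roots: r = 1 ± 6i (complex conjugates)
General solution: y = e^x(C₁cos(6x) + C₂sin(6x))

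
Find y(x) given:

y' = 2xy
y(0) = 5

General solution: y = Ce^(x²)
Applying IC y(0) = 5:
Particular solution: y = 5e^(x²)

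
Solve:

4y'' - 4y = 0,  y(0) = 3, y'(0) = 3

General solution: y = C₁e^x + C₂e^(-x)
Applying ICs: C₁ = 3, C₂ = 0
Particular solution: y = 3e^x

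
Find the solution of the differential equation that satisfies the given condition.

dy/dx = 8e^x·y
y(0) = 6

General solution: y = Ce^(8e^x)
Applying IC y(0) = 6:
Particular solution: y = 6e^(8(e^x - 1))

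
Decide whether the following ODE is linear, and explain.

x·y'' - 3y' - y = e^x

Linear (y and its derivatives appear to the first power only, no products of y terms)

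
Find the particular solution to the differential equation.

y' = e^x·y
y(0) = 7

General solution: y = Ce^(e^x)
Applying IC y(0) = 7:
Particular solution: y = 7e^(e^x - 1)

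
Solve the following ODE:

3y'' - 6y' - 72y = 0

Characteristic equation: 3r² - 6r - 72 = 0
Divide by 3: r² - 2r - 24 = 0
Roots: r = 6, -4 (distinct real)
General solution: y = C₁e^(6x) + C₂e^(-4x)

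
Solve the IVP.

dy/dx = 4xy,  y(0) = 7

General solution: y = Ce^(2x²)
Applying IC y(0) = 7:
Particular solution: y = 7e^(2x²)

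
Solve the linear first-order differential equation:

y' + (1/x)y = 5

Using integrating factor method:

General solution: y = (5/2)x + C/x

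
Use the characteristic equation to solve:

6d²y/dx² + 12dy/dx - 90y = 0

Characteristic equation: 6r² + 12r - 90 = 0
Divide by 6: r² + 2r - 15 = 0
Roots: r = 3, -5 (distinct real)
General solution: y = C₁e^(3x) + C₂e^(-5x)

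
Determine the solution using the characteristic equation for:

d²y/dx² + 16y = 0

Characteristic equation: r² + 16 = 0
Roots: r = ±4i (complex conjugates)
General solution: y = C₁cos(4x) + C₂sin(4x)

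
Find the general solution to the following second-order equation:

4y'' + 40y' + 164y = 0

Characteristic equation: 4r² + 40r + 164 = 0
Divide by 4: r² + 10r + 41 = 0
Roots: r = -5 ± 4i (complex conjugates)
General solution: y = e^(-5x)(C₁cos(4x) + C₂sin(4x))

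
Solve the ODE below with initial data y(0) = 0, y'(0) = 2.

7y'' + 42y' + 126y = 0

General solution: y = e^(-3x)(C₁cos(3x) + C₂sin(3x))
Complex roots r = -3 ± 3i
Applying ICs: C₁ = 0, C₂ = 2/3
Particular solution: y = e^(-3x)((2/3)sin(3x))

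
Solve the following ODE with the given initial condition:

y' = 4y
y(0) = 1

General solution: y = Ce^(4x)
Applying IC y(0) = 1:
Particular solution: y = e^(4x)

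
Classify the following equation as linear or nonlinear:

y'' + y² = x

Nonlinear (y² term)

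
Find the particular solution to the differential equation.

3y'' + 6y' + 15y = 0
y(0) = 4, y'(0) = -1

General solution: y = e^(-x)(C₁cos(2x) + C₂sin(2x))
Complex roots r = -1 ± 2i
Applying ICs: C₁ = 4, C₂ = 3/2
Particular solution: y = e^(-x)(4cos(2x) + (3/2)sin(2x))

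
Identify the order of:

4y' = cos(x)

The order is 1 (highest derivative is of order 1).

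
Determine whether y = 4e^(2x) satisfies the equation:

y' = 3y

Verification:
y = 4e^(2x)
y' = 8e^(2x)
But 3y = 12e^(2x)
y' ≠ 3y — the derivative does not match

No, it is not a solution.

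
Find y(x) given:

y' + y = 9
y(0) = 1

General solution: y = 9 + Ce^(-x)
Applying y(0) = 1: C = 1 - 9 = -8
Particular solution: y = 9 - 8e^(-x)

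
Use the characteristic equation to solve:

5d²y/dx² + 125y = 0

Characteristic equation: 5r² + 125 = 0
Divide by 5: r² + 25 = 0
Roots: r = ±5i (complex conjugates)
General solution: y = C₁cos(5x) + C₂sin(5x)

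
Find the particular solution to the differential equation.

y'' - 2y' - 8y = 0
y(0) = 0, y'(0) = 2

General solution: y = C₁e^(4x) + C₂e^(-2x)
Applying ICs: C₁ = 1/3, C₂ = -1/3
Particular solution: y = (1/3)e^(4x) - (1/3)e^(-2x)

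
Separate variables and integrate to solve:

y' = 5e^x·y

Separating variables and integrating:
ln|y| = 5e^x + C

General solution: y = Ce^(5e^x)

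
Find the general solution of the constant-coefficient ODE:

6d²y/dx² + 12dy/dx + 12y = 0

Characteristic equation: 6r² + 12r + 12 = 0
Divide by 6: r² + 2r + 2 = 0
Roots: r = -1 ± i (complex conjugates)
General solution: y = e^(-x)(C₁cos(x) + C₂sin(x))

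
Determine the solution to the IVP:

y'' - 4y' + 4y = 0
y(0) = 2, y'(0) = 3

General solution: y = (C₁ + C₂x)e^(2x)
Repeated root r = 2
Applying ICs: C₁ = 2, C₂ = -1
Particular solution: y = (2 - x)e^(2x)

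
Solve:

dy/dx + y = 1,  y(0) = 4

General solution: y = 1 + Ce^(-x)
Applying y(0) = 4: C = 4 - 1 = 3
Particular solution: y = 1 + 3e^(-x)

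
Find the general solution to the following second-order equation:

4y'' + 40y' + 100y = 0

Characteristic equation: 4r² + 40r + 100 = 0
Divide by 4: r² + 10r + 25 = 0
Factored: (r + 5)² = 0
Repeated root: r = -5
General solution: y = (C₁ + C₂x)e^(-5x)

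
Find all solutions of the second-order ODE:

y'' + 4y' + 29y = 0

Characteristic equation: r² + 4r + 29 = 0
Roots: r = -2 ± 5i (complex conjugates)
General solution: y = e^(-2x)(C₁cos(5x) + C₂sin(5x))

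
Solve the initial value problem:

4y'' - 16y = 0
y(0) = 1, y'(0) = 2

General solution: y = C₁e^(2x) + C₂e^(-2x)
Applying ICs: C₁ = 1, C₂ = 0
Particular solution: y = e^(2x)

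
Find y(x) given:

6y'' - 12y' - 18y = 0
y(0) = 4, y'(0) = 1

General solution: y = C₁e^(3x) + C₂e^(-x)
Applying ICs: C₁ = 5/4, C₂ = 11/4
Particular solution: y = (5/4)e^(3x) + (11/4)e^(-x)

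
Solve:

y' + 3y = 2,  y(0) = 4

General solution: y = 2/3 + Ce^(-3x)
Applying y(0) = 4: C = 4 - 2/3 = 10/3
Particular solution: y = 2/3 + (10/3)e^(-3x)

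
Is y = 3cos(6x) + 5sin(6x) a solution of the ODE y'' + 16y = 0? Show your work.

Verification:
y'' = -108cos(6x) - 180sin(6x)
y'' + 16y ≠ 0 (frequency mismatch: got 36 instead of 16)

No, it is not a solution.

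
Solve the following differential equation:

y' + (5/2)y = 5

Using integrating factor method:

General solution: y = 2 + Ce^(-5x/2)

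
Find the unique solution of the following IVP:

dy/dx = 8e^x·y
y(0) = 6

General solution: y = Ce^(8e^x)
Applying IC y(0) = 6:
Particular solution: y = 6e^(8(e^x - 1))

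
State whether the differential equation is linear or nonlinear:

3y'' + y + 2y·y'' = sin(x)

Nonlinear (y·y'' term)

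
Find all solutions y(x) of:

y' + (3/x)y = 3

Using integrating factor method:

General solution: y = (3/4)x + Cx^(-3)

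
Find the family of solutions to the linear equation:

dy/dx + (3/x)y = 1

Using integrating factor method:

General solution: y = (1/4)x + Cx^(-3)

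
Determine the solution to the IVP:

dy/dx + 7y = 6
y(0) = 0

General solution: y = 6/7 + Ce^(-7x)
Applying y(0) = 0: C = 0 - 6/7 = -6/7
Particular solution: y = 6/7 - (6/7)e^(-7x)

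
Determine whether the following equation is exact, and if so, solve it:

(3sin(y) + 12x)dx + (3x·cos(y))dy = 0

Verify exactness: ∂M/∂y = ∂N/∂x ✓
Find F(x,y) such that ∂F/∂x = M, ∂F/∂y = N
Solution: 3x·sin(y) + 6x² = C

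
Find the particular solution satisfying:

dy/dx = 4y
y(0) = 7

General solution: y = Ce^(4x)
Applying IC y(0) = 7:
Particular solution: y = 7e^(4x)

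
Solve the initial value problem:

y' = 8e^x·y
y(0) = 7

General solution: y = Ce^(8e^x)
Applying IC y(0) = 7:
Particular solution: y = 7e^(8(e^x - 1))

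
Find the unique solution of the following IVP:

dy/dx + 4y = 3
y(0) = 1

General solution: y = 3/4 + Ce^(-4x)
Applying y(0) = 1: C = 1 - 3/4 = 1/4
Particular solution: y = 3/4 + (1/4)e^(-4x)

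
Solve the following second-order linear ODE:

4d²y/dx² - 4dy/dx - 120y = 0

Characteristic equation: 4r² - 4r - 120 = 0
Divide by 4: r² - r - 30 = 0
Roots: r = 6, -5 (distinct real)
General solution: y = C₁e^(6x) + C₂e^(-5x)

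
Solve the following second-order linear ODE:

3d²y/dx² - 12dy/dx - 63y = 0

Characteristic equation: 3r² - 12r - 63 = 0
Divide by 3: r² - 4r - 21 = 0
Roots: r = 7, -3 (distinct real)
General solution: y = C₁e^(7x) + C₂e^(-3x)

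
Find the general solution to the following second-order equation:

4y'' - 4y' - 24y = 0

Characteristic equation: 4r² - 4r - 24 = 0
Divide by 4: r² - r - 6 = 0
Roots: r = 3, -2 (distinct real)
General solution: y = C₁e^(3x) + C₂e^(-2x)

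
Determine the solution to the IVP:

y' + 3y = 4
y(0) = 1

General solution: y = 4/3 + Ce^(-3x)
Applying y(0) = 1: C = 1 - 4/3 = -1/3
Particular solution: y = 4/3 - (1/3)e^(-3x)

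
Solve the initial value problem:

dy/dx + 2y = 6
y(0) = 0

General solution: y = 3 + Ce^(-2x)
Applying y(0) = 0: C = 0 - 3 = -3
Particular solution: y = 3 - 3e^(-2x)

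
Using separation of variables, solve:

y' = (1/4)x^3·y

Separating variables and integrating:
ln|y| = x^4/16 + C

General solution: y = Ce^(x^4/16)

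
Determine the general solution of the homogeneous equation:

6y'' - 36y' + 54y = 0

Characteristic equation: 6r² - 36r + 54 = 0
Divide by 6: r² - 6r + 9 = 0
Factored: (r - 3)² = 0
Repeated root: r = 3
General solution: y = (C₁ + C₂x)e^(3x)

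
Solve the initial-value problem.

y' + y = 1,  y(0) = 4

General solution: y = 1 + Ce^(-x)
Applying y(0) = 4: C = 4 - 1 = 3
Particular solution: y = 1 + 3e^(-x)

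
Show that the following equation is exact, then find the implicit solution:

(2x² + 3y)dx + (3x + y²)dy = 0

Verify exactness: ∂M/∂y = ∂N/∂x ✓
Find F(x,y) such that ∂F/∂x = M, ∂F/∂y = N
Solution: 2x³/3 + 3xy + y³/3 = C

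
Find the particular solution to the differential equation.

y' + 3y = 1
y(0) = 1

General solution: y = 1/3 + Ce^(-3x)
Applying y(0) = 1: C = 1 - 1/3 = 2/3
Particular solution: y = 1/3 + (2/3)e^(-3x)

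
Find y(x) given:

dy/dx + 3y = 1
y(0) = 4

General solution: y = 1/3 + Ce^(-3x)
Applying y(0) = 4: C = 4 - 1/3 = 11/3
Particular solution: y = 1/3 + (11/3)e^(-3x)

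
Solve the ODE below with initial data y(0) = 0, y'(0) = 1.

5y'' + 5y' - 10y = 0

General solution: y = C₁e^x + C₂e^(-2x)
Applying ICs: C₁ = 1/3, C₂ = -1/3
Particular solution: y = (1/3)e^x - (1/3)e^(-2x)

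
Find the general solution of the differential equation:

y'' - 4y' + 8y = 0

Characteristic equation: r² - 4r + 8 = 0
Roots: r = 2 ± 2i (complex conjugates)
General solution: y = e^(2x)(C₁cos(2x) + C₂sin(2x))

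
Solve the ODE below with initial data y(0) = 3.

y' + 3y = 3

General solution: y = 1 + Ce^(-3x)
Applying y(0) = 3: C = 3 - 1 = 2
Particular solution: y = 1 + 2e^(-3x)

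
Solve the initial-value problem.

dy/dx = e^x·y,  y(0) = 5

General solution: y = Ce^(e^x)
Applying IC y(0) = 5:
Particular solution: y = 5e^(e^x - 1)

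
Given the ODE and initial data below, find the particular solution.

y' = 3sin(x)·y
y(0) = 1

General solution: y = Ce^(-3cos(x))
Applying IC y(0) = 1:
Particular solution: y = e^(3(1-cos(x)))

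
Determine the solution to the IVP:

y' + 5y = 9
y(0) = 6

General solution: y = 9/5 + Ce^(-5x)
Applying y(0) = 6: C = 6 - 9/5 = 21/5
Particular solution: y = 9/5 + (21/5)e^(-5x)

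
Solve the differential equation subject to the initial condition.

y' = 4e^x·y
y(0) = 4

General solution: y = Ce^(4e^x)
Applying IC y(0) = 4:
Particular solution: y = 4e^(4(e^x - 1))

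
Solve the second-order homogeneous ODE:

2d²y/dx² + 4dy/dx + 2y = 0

Characteristic equation: 2r² + 4r + 2 = 0
Divide by 2: r² + 2r + 1 = 0
Factored: (r + 1)² = 0
Repeated root: r = -1
General solution: y = (C₁ + C₂x)e^(-x)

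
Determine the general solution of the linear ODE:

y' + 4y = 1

Using integrating factor method:

General solution: y = 1/4 + Ce^(-4x)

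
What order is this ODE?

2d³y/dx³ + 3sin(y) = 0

The order is 3 (highest derivative is of order 3).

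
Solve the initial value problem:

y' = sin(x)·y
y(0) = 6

General solution: y = Ce^(-cos(x))
Applying IC y(0) = 6:
Particular solution: y = 6e^(1-cos(x))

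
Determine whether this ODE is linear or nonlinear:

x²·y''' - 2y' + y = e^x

Linear (y and its derivatives appear to the first power only, no products of y terms)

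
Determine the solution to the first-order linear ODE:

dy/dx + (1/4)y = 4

Using integrating factor method:

General solution: y = 16 + Ce^(-x/4)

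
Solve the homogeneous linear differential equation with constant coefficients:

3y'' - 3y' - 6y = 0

Characteristic equation: 3r² - 3r - 6 = 0
Divide by 3: r² - r - 2 = 0
Roots: r = 2, -1 (distinct real)
General solution: y = C₁e^(2x) + C₂e^(-x)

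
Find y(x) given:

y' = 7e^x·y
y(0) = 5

General solution: y = Ce^(7e^x)
Applying IC y(0) = 5:
Particular solution: y = 5e^(7(e^x - 1))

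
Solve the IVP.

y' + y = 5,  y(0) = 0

General solution: y = 5 + Ce^(-x)
Applying y(0) = 0: C = 0 - 5 = -5
Particular solution: y = 5 - 5e^(-x)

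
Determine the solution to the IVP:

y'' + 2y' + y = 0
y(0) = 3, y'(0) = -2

General solution: y = (C₁ + C₂x)e^(-x)
Repeated root r = -1
Applying ICs: C₁ = 3, C₂ = 1
Particular solution: y = (3 + x)e^(-x)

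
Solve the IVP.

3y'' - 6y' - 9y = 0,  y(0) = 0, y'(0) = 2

General solution: y = C₁e^(3x) + C₂e^(-x)
Applying ICs: C₁ = 1/2, C₂ = -1/2
Particular solution: y = (1/2)e^(3x) - (1/2)e^(-x)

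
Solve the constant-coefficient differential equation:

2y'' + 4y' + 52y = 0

Characteristic equation: 2r² + 4r + 52 = 0
Divide by 2: r² + 2r + 26 = 0
Roots: r = -1 ± 5i (complex conjugates)
General solution: y = e^(-x)(C₁cos(5x) + C₂sin(5x))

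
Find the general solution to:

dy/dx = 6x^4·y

Separating variables and integrating:
ln|y| = 6x^5/5 + C

General solution: y = Ce^(6x^5/5)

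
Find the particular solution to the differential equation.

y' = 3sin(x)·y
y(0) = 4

General solution: y = Ce^(-3cos(x))
Applying IC y(0) = 4:
Particular solution: y = 4e^(3(1-cos(x)))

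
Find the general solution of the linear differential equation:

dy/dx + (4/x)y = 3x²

Using integrating factor method:

General solution: y = (3/7)x^3 + Cx^(-4)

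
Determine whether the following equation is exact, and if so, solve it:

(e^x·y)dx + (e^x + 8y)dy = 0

Verify exactness: ∂M/∂y = ∂N/∂x ✓
Find F(x,y) such that ∂F/∂x = M, ∂F/∂y = N
Solution: e^x·y + 4y² = C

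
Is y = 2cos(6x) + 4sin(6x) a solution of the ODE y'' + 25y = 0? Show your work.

Verification:
y'' = -72cos(6x) - 144sin(6x)
y'' + 25y ≠ 0 (frequency mismatch: got 36 instead of 25)

No, it is not a solution.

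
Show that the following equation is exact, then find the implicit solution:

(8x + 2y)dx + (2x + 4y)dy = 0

Verify exactness: ∂M/∂y = ∂N/∂x ✓
Find F(x,y) such that ∂F/∂x = M, ∂F/∂y = N
Solution: 4x² + 2xy + 2y² = C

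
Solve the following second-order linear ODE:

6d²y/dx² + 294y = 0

Characteristic equation: 6r² + 294 = 0
Divide by 6: r² + 49 = 0
Roots: r = ±7i (complex conjugates)
General solution: y = C₁cos(7x) + C₂sin(7x)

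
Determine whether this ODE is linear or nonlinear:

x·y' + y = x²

Linear (y and its derivatives appear to the first power only, no products of y terms)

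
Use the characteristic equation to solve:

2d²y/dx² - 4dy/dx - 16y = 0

Characteristic equation: 2r² - 4r - 16 = 0
Divide by 2: r² - 2r - 8 = 0
Roots: r = 4, -2 (distinct real)
General solution: y = C₁e^(4x) + C₂e^(-2x)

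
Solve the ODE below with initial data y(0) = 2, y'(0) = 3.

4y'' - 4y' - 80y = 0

General solution: y = C₁e^(5x) + C₂e^(-4x)
Applying ICs: C₁ = 11/9, C₂ = 7/9
Particular solution: y = (11/9)e^(5x) + (7/9)e^(-4x)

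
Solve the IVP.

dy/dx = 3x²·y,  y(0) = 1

General solution: y = Ce^(x³)
Applying IC y(0) = 1:
Particular solution: y = e^(x³)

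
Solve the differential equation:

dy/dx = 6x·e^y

Separating variables and integrating:
-e^(-y) = 3x² + C

General solution: y = -ln(C - 3x²)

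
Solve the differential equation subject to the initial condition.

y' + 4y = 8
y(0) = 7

General solution: y = 2 + Ce^(-4x)
Applying y(0) = 7: C = 7 - 2 = 5
Particular solution: y = 2 + 5e^(-4x)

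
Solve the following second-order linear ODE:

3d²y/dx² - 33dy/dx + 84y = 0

Characteristic equation: 3r² - 33r + 84 = 0
Divide by 3: r² - 11r + 28 = 0
Roots: r = 4, 7 (distinct real)
General solution: y = C₁e^(4x) + C₂e^(7x)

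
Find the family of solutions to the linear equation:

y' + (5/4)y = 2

Using integrating factor method:

General solution: y = 8/5 + Ce^(-5x/4)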